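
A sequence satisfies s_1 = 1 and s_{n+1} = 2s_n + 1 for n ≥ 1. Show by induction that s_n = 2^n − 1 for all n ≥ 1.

Base case: s_1 = 1, and 2^1 − 1 = 2 − 1 = 1.
Assume s_k = 2^k − 1 for some k ≥ 1.
Then s_{k+1} = 2s_k + 1 = 2·(2^k − 1) + 1 = 2^{k+1} − 2 + 1 = 2^{k+1} − 1.
Hence s_n = 2^n − 1 for every n ≥ 1, by induction.

s_n = 2^n − 1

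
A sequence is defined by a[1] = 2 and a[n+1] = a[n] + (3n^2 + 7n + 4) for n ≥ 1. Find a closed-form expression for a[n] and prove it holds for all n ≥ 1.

Claim: a[n] = n^3 + 2n^2 + n − 2.

Base case: a[1] = 2, and 1^3 + 2·1^2 + 1 − 2 = 2.
Assume a[m] = m^3 + 2m^2 + m − 2.
Then a[m+1] = a[m] + (3m^2 + 7m + 4) = (m^3 + 2m^2 + m − 2) + (3m^2 + 7m + 4) = m^3 + 5m^2 + 8m + 2,
and (m+1)^3 + 2·(m+1)^2 + (m+1) − 2 = m^3 + 5m^2 + 8m + 2.
Hence a[n] = n^3 + 2n^2 + n − 2 for every n ≥ 1, by induction.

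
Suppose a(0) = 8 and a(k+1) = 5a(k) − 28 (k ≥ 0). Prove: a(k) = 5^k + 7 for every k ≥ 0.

Base case: a(0) = 8, and 5^0 + 7 = 1 + 7 = 8.
Assume a(m) = 5^m + 7 for some m ≥ 0.
Then a(m+1) = 5a(m) − 28 = 5·(5^m + 7) − 28 = 5^{m+1} + 35 − 28 = 5^{m+1} + 7.
Hence a(k) = 5^k + 7 for every k ≥ 0, by induction.

a(k) = 5^k + 7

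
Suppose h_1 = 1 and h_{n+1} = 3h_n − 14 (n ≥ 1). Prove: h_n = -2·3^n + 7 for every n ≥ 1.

Base case: h_1 = 1, and -2·3^1 + 7 = -6 + 7 = 1.
Assume h_j = -2·3^j + 7 for some j ≥ 1.
Then h_{j+1} = 3h_j − 14 = 3·(-2·3^j + 7) − 14 = -6·3^j + 21 − 14 = -2·3^{j+1} + 7.
So the formula holds for j+1, and by induction h_n = -2·3^n + 7 for all n ≥ 1.

h_n = -2·3^n + 7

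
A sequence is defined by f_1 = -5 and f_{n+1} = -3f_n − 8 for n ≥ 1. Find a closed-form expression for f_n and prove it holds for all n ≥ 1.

Claim: f_n = (-3)^n − 2.

Base case: f_1 = -5, and (-3)^1 − 2 = -3 − 2 = -5.
Assume f_j = (-3)^j − 2 for some j ≥ 1.
Then f_{j+1} = -3f_j − 8 = -3·((-3)^j − 2) − 8 = -3·(-3)^j + 6 − 8 = (-3)^{j+1} − 2.
So the formula holds for j+1, and by induction f_n = (-3)^n − 2 for all n ≥ 1.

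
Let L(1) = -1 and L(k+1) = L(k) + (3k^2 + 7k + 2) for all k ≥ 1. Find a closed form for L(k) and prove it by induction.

Claim: L(k) = k^3 + 2k^2 − k − 3.

Base case: L(1) = -1, and 1^3 + 2·1^2 − 1 − 3 = -1.
Assume L(j) = j^3 + 2j^2 − j − 3.
Then L(j+1) = L(j) + (3j^2 + 7j + 2) = (j^3 + 2j^2 − j − 3) + (3j^2 + 7j + 2) = j^3 + 5j^2 + 6j − 1,
and (j+1)^3 + 2·(j+1)^2 − (j+1) − 3 = j^3 + 5j^2 + 6j − 1.
By induction, L(k) = k^3 + 2k^2 − k − 3 for all k ≥ 1.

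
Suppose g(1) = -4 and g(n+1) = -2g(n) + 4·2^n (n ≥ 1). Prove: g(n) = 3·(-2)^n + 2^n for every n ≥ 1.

Base case: g(1) = -4, and 3·(-2)^1 + 2^1 = -6 + 2 = -4.
Assume g(r) = 3·(-2)^r + 2^r for some r ≥ 1.
Then g(r+1) = -2g(r) + 4·2^r = -2·(3·(-2)^r + 2^r) + 4·2^r = 3·(-2)^{r+1} − 2·2^r + 4·2^r = 3·(-2)^{r+1} + 2·2^r = 3·(-2)^{r+1} + 2^{r+1}.
Hence g(n) = 3·(-2)^n + 2^n for every n ≥ 1, by induction.

g(n) = 3·(-2)^n + 2^n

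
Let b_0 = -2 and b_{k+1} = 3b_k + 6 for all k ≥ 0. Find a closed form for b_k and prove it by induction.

Claim: b_k = 3^k − 3.

Base case: b_0 = -2, and 3^0 − 3 = 1 − 3 = -2.
Assume b_m = 3^m − 3 for some m ≥ 0.
Then b_{m+1} = 3b_m + 6 = 3·(3^m − 3) + 6 = 3^{m+1} − 9 + 6 = 3^{m+1} − 3.
So the formula holds for m+1, and by induction b_k = 3^k − 3 for all k ≥ 0.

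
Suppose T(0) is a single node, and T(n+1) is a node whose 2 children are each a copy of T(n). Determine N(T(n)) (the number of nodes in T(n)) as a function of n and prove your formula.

Claim: N(T(n)) = 2^{n+1} − 1.

Base case: N(T(0)) = 1, and 2^{0+1} − 1 = 1.
Assume N(T(j)) = 2^{j+1} − 1.
Then N(T(j+1)) = 1 + 2N(T(j)) = 1 + 2(2^{j+1} − 1) = 2^{j+2} − 2 + 1 = 2^{j+2} − 1.
By induction, N(T(n)) = 2^{n+1} − 1 for all n ≥ 0.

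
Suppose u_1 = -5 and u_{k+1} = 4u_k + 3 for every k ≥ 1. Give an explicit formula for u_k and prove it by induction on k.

Claim: u_k = -4^k − 1.

Base case: u_1 = -5, and -4^1 − 1 = -4 − 1 = -5.
Assume u_m = -4^m − 1 for some m ≥ 1.
Then u_{m+1} = 4u_m + 3 = 4·(-4^m − 1) + 3 = -4^{m+1} − 4 + 3 = -4^{m+1} − 1.
By induction, u_k = -4^k − 1 for all k ≥ 1.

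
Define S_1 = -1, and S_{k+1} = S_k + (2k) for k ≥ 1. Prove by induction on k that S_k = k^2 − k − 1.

Base case: S_1 = -1, and 1^2 − 1 − 1 = -1.
Assume S_r = r^2 − r − 1.
Then S_{r+1} = S_r + (2r) = (r^2 − r − 1) + (2r) = r^2 + r − 1,
and (r+1)^2 − (r+1) − 1 = r^2 + r − 1.
Hence S_k = k^2 − k − 1 for every k ≥ 1, by induction.

S_k = k^2 − k − 1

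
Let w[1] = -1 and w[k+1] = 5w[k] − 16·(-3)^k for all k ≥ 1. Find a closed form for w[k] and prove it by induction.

Claim: w[k] = 5^k + 2·(-3)^k.

Base case: w[1] = -1, and 5^1 + 2·(-3)^1 = 5 − 6 = -1.
Assume w[m] = 5^m + 2·(-3)^m for some m ≥ 1.
Then w[m+1] = 5w[m] − 16·(-3)^m = 5·(5^m + 2·(-3)^m) − 16·(-3)^m = 5^{m+1} + 10·(-3)^m − 16·(-3)^m = 5^{m+1} − 6·(-3)^m = 5^{m+1} + 2·(-3)^{m+1}.
This completes the inductive step, so w[k] = 5^k + 2·(-3)^k for all k ≥ 1.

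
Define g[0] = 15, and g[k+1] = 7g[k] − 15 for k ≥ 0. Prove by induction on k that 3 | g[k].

Base case: g[0] = 15 = 3·5, so 3 | g[0].
Assume 3 | g[m], so g[m] = 3t for some integer t.
Then g[m+1] = 7g[m] − 15 = 7·(3t) − 15 = 3(7t − 5), so 3 | g[m+1].
So the property holds for m+1, and by induction 3 | g[k] for all k ≥ 0.

3 | g[k]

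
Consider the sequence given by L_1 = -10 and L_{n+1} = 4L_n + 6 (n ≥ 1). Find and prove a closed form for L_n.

Claim: L_n = -2·4^n − 2.

Base case: L_1 = -10, and -2·4^1 − 2 = -8 − 2 = -10.
Assume L_j = -2·4^j − 2 for some j ≥ 1.
Then L_{j+1} = 4L_j + 6 = 4·(-2·4^j − 2) + 6 = -8·4^j − 8 + 6 = -2·4^{j+1} − 2.
By induction, L_n = -2·4^n − 2 for all n ≥ 1.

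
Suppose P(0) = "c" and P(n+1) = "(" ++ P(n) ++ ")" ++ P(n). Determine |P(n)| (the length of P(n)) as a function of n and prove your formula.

Claim: |P(n)| = 3·2^n − 2.

Base case: |P(0)| = 1, and 3·2^0 − 2 = 1.
Assume |P(j)| = 3·2^j − 2.
Then |P(j+1)| = 1 + |P(j)| + 1 + |P(j)| = 2|P(j)| + 2 = 2(3·2^j − 2) + 2 = 3·2^{j+1} − 4 + 2 = 3·2^{j+1} − 2.
Hence |P(n)| = 3·2^n − 2 for every n ≥ 0, by induction.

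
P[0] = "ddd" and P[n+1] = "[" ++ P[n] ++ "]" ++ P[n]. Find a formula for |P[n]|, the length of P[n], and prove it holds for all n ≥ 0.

Claim: |P[n]| = 5·2^n − 2.

Base case: |P[0]| = 3, and 5·2^0 − 2 = 3.
Assume |P[k]| = 5·2^k − 2.
Then |P[k+1]| = 1 + |P[k]| + 1 + |P[k]| = 2|P[k]| + 2 = 2(5·2^k − 2) + 2 = 5·2^{k+1} − 4 + 2 = 5·2^{k+1} − 2.
Hence |P[n]| = 5·2^n − 2 for every n ≥ 0, by induction.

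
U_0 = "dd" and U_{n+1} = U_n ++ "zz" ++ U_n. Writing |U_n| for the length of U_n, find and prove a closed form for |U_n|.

Claim: |U_n| = 2^{n+2} − 2.

Base case: |U_0| = 2, and 2^{0+2} − 2 = 2.
Assume |U_j| = 2^{j+2} − 2.
Then |U_{j+1}| = |U_j| + 2 + |U_j| = 2|U_j| + 2 = 2(2^{j+2} − 2) + 2 = 2^{j+3} − 4 + 2 = 2^{j+3} − 2.
This completes the inductive step, so |U_n| = 2^{n+2} − 2 for all n ≥ 0.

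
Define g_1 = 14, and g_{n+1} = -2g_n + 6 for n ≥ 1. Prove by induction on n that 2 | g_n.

Base case: g_1 = 14 = 2·7, so 2 | g_1.
Assume 2 | g_m, so g_m = 2t for some integer t.
Then g_{m+1} = -2g_m + 6 = -2·(2t) + 6 = 2(-2t + 3), so 2 | g_{m+1}.
By induction, 2 | g_n for all n ≥ 1.

2 | g_n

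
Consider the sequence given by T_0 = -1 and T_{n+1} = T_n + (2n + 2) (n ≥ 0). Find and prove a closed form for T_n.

Claim: T_n = n^2 + n − 1.

Base case: T_0 = -1, and 0^2 + 0 − 1 = -1.
Assume T_m = m^2 + m − 1.
Then T_{m+1} = T_m + (2m + 2) = (m^2 + m − 1) + (2m + 2) = m^2 + 3m + 1,
and (m+1)^2 + (m+1) − 1 = m^2 + 3m + 1.
This completes the inductive step, so T_n = n^2 + n − 1 for all n ≥ 0.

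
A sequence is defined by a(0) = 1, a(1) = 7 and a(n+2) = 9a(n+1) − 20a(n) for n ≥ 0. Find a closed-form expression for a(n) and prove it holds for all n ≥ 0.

Claim: a(n) = 3·5^n − 2·4^n.

Base cases: a(0) = 1 and 3·5^0 − 2·4^0 = 1; a(1) = 7 and 3·5^1 − 2·4^1 = 7.
Assume a(j) = 3·5^j − 2·4^j for all 0 ≤ j ≤ m, where m ≥ 1.
Then a(m+1) = 9a(m) − 20a(m−1) = 9·(3·5^m − 2·4^m) − 20·(3·5^{m−1} − 2·4^{m−1}) = 3·(9·5 − 20)5^{m−1} − 2·(9·4 − 20)4^{m−1} = 75·5^{m−1} − 32·4^{m−1} = 3·5^{m+1} − 2·4^{m+1}.
By strong induction, a(n) = 3·5^n − 2·4^n for all n ≥ 0.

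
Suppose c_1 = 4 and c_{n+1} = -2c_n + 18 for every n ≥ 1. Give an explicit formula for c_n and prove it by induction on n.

Claim: c_n = (-2)^n + 6.

Base case: c_1 = 4, and (-2)^1 + 6 = -2 + 6 = 4.
Assume c_j = (-2)^j + 6 for some j ≥ 1.
Then c_{j+1} = -2c_j + 18 = -2·((-2)^j + 6) + 18 = -2·(-2)^j − 12 + 18 = (-2)^{j+1} + 6.
So the formula holds for j+1, and by induction c_n = (-2)^n + 6 for all n ≥ 1.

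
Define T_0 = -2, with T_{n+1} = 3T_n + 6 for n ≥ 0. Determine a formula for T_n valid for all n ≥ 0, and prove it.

Claim: T_n = 3^n − 3.

Base case: T_0 = -2, and 3^0 − 3 = 1 − 3 = -2.
Assume T_r = 3^r − 3 for some r ≥ 0.
Then T_{r+1} = 3T_r + 6 = 3·(3^r − 3) + 6 = 3^{r+1} − 9 + 6 = 3^{r+1} − 3.
This completes the inductive step, so T_n = 3^n − 3 for all n ≥ 0.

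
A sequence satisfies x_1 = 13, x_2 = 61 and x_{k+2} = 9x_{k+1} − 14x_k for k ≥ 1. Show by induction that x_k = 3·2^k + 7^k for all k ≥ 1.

Base cases: x_1 = 13 and 3·2^1 + 7^1 = 13; x_2 = 61 and 3·2^2 + 7^2 = 61.
Assume x_j = 3·2^j + 7^j for all 1 ≤ j ≤ m, where m ≥ 2.
Then x_{m+1} = 9x_m − 14x_{m−1} = 9·(3·2^m + 7^m) − 14·(3·2^{m−1} + 7^{m−1}) = 3·(9·2 − 14)2^{m−1} + (9·7 − 14)7^{m−1} = 12·2^{m−1} + 49·7^{m−1} = 3·2^{m+1} + 7^{m+1}.
This completes the inductive step, so x_k = 3·2^k + 7^k for all k ≥ 1.

x_k = 3·2^k + 7^k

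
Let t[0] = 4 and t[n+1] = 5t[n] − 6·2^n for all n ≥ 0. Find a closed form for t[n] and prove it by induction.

Claim: t[n] = 2·5^n + 2·2^n.

Base case: t[0] = 4, and 2·5^0 + 2·2^0 = 2 + 2 = 4.
Assume t[k] = 2·5^k + 2·2^k for some k ≥ 0.
Then t[k+1] = 5t[k] − 6·2^k = 5·(2·5^k + 2·2^k) − 6·2^k = 2·5^{k+1} + 10·2^k − 6·2^k = 2·5^{k+1} + 4·2^k = 2·5^{k+1} + 2·2^{k+1}.
So the formula holds for k+1, and by induction t[n] = 2·5^n + 2·2^n for all n ≥ 0.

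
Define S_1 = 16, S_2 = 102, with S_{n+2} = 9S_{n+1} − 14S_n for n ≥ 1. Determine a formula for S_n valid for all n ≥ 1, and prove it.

Claim: S_n = 2·7^n + 2^n.

Base cases: S_1 = 16 and 2·7^1 + 2^1 = 16; S_2 = 102 and 2·7^2 + 2^2 = 102.
Assume S_j = 2·7^j + 2^j for all 1 ≤ j ≤ m, where m ≥ 2.
Then S_{m+1} = 9S_m − 14S_{m−1} = 9·(2·7^m + 2^m) − 14·(2·7^{m−1} + 2^{m−1}) = 2·(9·7 − 14)7^{m−1} + (9·2 − 14)2^{m−1} = 98·7^{m−1} + 4·2^{m−1} = 2·7^{m+1} + 2^{m+1}.
So the formula holds for m+1, and by strong induction S_n = 2·7^n + 2^n for all n ≥ 1.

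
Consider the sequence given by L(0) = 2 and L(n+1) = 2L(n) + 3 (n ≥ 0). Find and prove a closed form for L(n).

Claim: L(n) = 5·2^n − 3.

Base case: L(0) = 2, and 5·2^0 − 3 = 5 − 3 = 2.
Assume L(k) = 5·2^k − 3 for some k ≥ 0.
Then L(k+1) = 2L(k) + 3 = 2·(5·2^k − 3) + 3 = 10·2^k − 6 + 3 = 5·2^{k+1} − 3.
By induction, L(n) = 5·2^n − 3 for all n ≥ 0.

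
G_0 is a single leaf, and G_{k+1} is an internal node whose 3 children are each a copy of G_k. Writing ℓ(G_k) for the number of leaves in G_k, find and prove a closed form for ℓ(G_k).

Claim: ℓ(G_k) = 3^k.

Base case: ℓ(G_0) = 1, and 3^0 = 1.
Assume ℓ(G_m) = 3^m.
Then ℓ(G_{m+1}) = 3·ℓ(G_m) = 3·3^m = 3^{m+1}.
This completes the inductive step, so ℓ(G_k) = 3^k for all k ≥ 0.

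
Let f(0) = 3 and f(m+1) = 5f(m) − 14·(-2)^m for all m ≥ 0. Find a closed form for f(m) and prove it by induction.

Claim: f(m) = 5^m + 2·(-2)^m.

Base case: f(0) = 3, and 5^0 + 2·(-2)^0 = 1 + 2 = 3.
Assume f(k) = 5^k + 2·(-2)^k for some k ≥ 0.
Then f(k+1) = 5f(k) − 14·(-2)^k = 5·(5^k + 2·(-2)^k) − 14·(-2)^k = 5^{k+1} + 10·(-2)^k − 14·(-2)^k = 5^{k+1} − 4·(-2)^k = 5^{k+1} + 2·(-2)^{k+1}.
Hence f(m) = 5^m + 2·(-2)^m for every m ≥ 0, by induction.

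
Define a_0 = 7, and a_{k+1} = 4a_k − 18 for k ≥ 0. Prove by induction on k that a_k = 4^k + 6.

Base case: a_0 = 7, and 4^0 + 6 = 1 + 6 = 7.
Assume a_r = 4^r + 6 for some r ≥ 0.
Then a_{r+1} = 4a_r − 18 = 4·(4^r + 6) − 18 = 4^{r+1} + 24 − 18 = 4^{r+1} + 6.
This completes the inductive step, so a_k = 4^k + 6 for all k ≥ 0.

a_k = 4^k + 6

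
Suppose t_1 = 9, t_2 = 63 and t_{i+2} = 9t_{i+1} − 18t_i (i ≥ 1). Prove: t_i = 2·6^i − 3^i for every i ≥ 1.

Base cases: t_1 = 9 and 2·6^1 − 3^1 = 9; t_2 = 63 and 2·6^2 − 3^2 = 63.
Assume t_j = 2·6^j − 3^j for all 1 ≤ j ≤ m, where m ≥ 2.
Then t_{m+1} = 9t_m − 18t_{m−1} = 9·(2·6^m − 3^m) − 18·(2·6^{m−1} − 3^{m−1}) = 2·(9·6 − 18)6^{m−1} − (9·3 − 18)3^{m−1} = 72·6^{m−1} − 9·3^{m−1} = 2·6^{m+1} − 3^{m+1}.
So the formula holds for m+1, and by strong induction t_i = 2·6^i − 3^i for all i ≥ 1.

t_i = 2·6^i − 3^i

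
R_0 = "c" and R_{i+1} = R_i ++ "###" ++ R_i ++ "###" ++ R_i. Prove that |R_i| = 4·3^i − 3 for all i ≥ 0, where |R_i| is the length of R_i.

Base case: |R_0| = 1, and 4·3^0 − 3 = 1.
Assume |R_k| = 4·3^k − 3.
Then |R_{k+1}| = 3|R_k| + 6 = 3(4·3^k − 3) + 6 = 4·3^{k+1} − 9 + 6 = 4·3^{k+1} − 3.
Hence |R_i| = 4·3^i − 3 for every i ≥ 0, by induction.

|R_i| = 4·3^i − 3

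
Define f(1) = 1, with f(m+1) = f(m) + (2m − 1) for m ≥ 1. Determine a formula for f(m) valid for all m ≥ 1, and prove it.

Claim: f(m) = m^2 − 2m + 2.

Base case: f(1) = 1, and 1^2 − 2·1 + 2 = 1.
Assume f(j) = j^2 − 2j + 2.
Then f(j+1) = f(j) + (2j − 1) = (j^2 − 2j + 2) + (2j − 1) = j^2 + 1,
and (j+1)^2 − 2·(j+1) + 2 = j^2 + 1.
This completes the inductive step, so f(m) = m^2 − 2m + 2 for all m ≥ 1.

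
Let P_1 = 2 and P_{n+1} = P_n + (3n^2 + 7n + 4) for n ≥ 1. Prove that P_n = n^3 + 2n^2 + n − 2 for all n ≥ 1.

Base case: P_1 = 2, and 1^3 + 2·1^2 + 1 − 2 = 2.
Assume P_j = j^3 + 2j^2 + j − 2.
Then P_{j+1} = P_j + (3j^2 + 7j + 4) = (j^3 + 2j^2 + j − 2) + (3j^2 + 7j + 4) = j^3 + 5j^2 + 8j + 2,
and (j+1)^3 + 2·(j+1)^2 + (j+1) − 2 = j^3 + 5j^2 + 8j + 2.
Hence P_n = n^3 + 2n^2 + n − 2 for every n ≥ 1, by induction.

P_n = n^3 + 2n^2 + n − 2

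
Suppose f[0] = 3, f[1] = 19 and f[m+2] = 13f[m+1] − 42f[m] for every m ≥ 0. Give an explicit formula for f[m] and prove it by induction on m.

Claim: f[m] = 2·6^m + 7^m.

Base cases: f[0] = 3 and 2·6^0 + 7^0 = 3; f[1] = 19 and 2·6^1 + 7^1 = 19.
Assume f[j] = 2·6^j + 7^j for all 0 ≤ j ≤ k, where k ≥ 1.
Then f[k+1] = 13f[k] − 42f[k−1] = 13·(2·6^k + 7^k) − 42·(2·6^{k−1} + 7^{k−1}) = 2·(13·6 − 42)6^{k−1} + (13·7 − 42)7^{k−1} = 72·6^{k−1} + 49·7^{k−1} = 2·6^{k+1} + 7^{k+1}.
By strong induction, f[m] = 2·6^m + 7^m for all m ≥ 0.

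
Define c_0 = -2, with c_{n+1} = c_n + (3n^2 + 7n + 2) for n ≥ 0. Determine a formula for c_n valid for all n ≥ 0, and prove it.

Claim: c_n = n^3 + 2n^2 − n − 2.

Base case: c_0 = -2, and 0^3 + 2·0^2 − 0 − 2 = -2.
Assume c_k = k^3 + 2k^2 − k − 2.
Then c_{k+1} = c_k + (3k^2 + 7k + 2) = (k^3 + 2k^2 − k − 2) + (3k^2 + 7k + 2) = k^3 + 5k^2 + 6k,
and (k+1)^3 + 2·(k+1)^2 − (k+1) − 2 = k^3 + 5k^2 + 6k.
Hence c_n = n^3 + 2n^2 − n − 2 for every n ≥ 0, by induction.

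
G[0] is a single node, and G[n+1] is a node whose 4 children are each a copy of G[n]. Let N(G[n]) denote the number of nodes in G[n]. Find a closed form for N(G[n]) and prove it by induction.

Claim: N(G[n]) = (4^{n+1} − 1)/3.

Base case: N(G[0]) = 1, and (4^{0+1} − 1)/3 = 1.
Assume N(G[r]) = (4^{r+1} − 1)/3.
Then N(G[r+1]) = 1 + 4N(G[r]) = 1 + 4·(4^{r+1} − 1)/3 = 1 + (4^{r+2} − 4)/3 = (3 + 4^{r+2} − 4)/3 = (4^{r+2} − 1)/3.
This completes the inductive step, so N(G[n]) = (4^{n+1} − 1)/3 for all n ≥ 0.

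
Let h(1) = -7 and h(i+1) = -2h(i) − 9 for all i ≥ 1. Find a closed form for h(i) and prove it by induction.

Claim: h(i) = 2·(-2)^i − 3.

Base case: h(1) = -7, and 2·(-2)^1 − 3 = -4 − 3 = -7.
Assume h(k) = 2·(-2)^k − 3 for some k ≥ 1.
Then h(k+1) = -2h(k) − 9 = -2·(2·(-2)^k − 3) − 9 = -4·(-2)^k + 6 − 9 = 2·(-2)^{k+1} − 3.
By induction, h(i) = 2·(-2)^i − 3 for all i ≥ 1.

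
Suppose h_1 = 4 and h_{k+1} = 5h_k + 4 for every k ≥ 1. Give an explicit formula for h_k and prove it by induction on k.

Claim: h_k = 5^k − 1.

Base case: h_1 = 4, and 5^1 − 1 = 5 − 1 = 4.
Assume h_j = 5^j − 1 for some j ≥ 1.
Then h_{j+1} = 5h_j + 4 = 5·(5^j − 1) + 4 = 5^{j+1} − 5 + 4 = 5^{j+1} − 1.
So the formula holds for j+1, and by induction h_k = 5^k − 1 for all k ≥ 1.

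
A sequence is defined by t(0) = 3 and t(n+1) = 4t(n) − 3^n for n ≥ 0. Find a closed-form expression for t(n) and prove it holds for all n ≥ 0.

Claim: t(n) = 2·4^n + 3^n.

Base case: t(0) = 3, and 2·4^0 + 3^0 = 2 + 1 = 3.
Assume t(k) = 2·4^k + 3^k for some k ≥ 0.
Then t(k+1) = 4t(k) − 3^k = 4·(2·4^k + 3^k) − 3^k = 2·4^{k+1} + 4·3^k − 3^k = 2·4^{k+1} + 3·3^k = 2·4^{k+1} + 3^{k+1}.
This completes the inductive step, so t(n) = 2·4^n + 3^n for all n ≥ 0.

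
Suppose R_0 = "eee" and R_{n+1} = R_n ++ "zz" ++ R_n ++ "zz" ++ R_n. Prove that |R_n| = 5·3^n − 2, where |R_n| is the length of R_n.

Base case: |R_0| = 3, and 5·3^0 − 2 = 3.
Assume |R_k| = 5·3^k − 2.
Then |R_{k+1}| = 3|R_k| + 4 = 3(5·3^k − 2) + 4 = 5·3^{k+1} − 6 + 4 = 5·3^{k+1} − 2.
By induction, |R_n| = 5·3^n − 2 for all n ≥ 0.

|R_n| = 5·3^n − 2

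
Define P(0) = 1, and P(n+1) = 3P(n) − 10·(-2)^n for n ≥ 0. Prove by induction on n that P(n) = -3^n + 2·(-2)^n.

Base case: P(0) = 1, and -3^0 + 2·(-2)^0 = -1 + 2 = 1.
Assume P(j) = -3^j + 2·(-2)^j for some j ≥ 0.
Then P(j+1) = 3P(j) − 10·(-2)^j = 3·(-3^j + 2·(-2)^j) − 10·(-2)^j = -3^{j+1} + 6·(-2)^j − 10·(-2)^j = -3^{j+1} − 4·(-2)^j = -3^{j+1} + 2·(-2)^{j+1}.
This completes the inductive step, so P(n) = -3^n + 2·(-2)^n for all n ≥ 0.

P(n) = -3^n + 2·(-2)^n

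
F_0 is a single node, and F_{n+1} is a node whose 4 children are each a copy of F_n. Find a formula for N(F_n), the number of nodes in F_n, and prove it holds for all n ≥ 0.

Claim: N(F_n) = (4^{n+1} − 1)/3.

Base case: N(F_0) = 1, and (4^{0+1} − 1)/3 = 1.
Assume N(F_j) = (4^{j+1} − 1)/3.
Then N(F_{j+1}) = 1 + 4N(F_j) = 1 + 4·(4^{j+1} − 1)/3 = 1 + (4^{j+2} − 4)/3 = (3 + 4^{j+2} − 4)/3 = (4^{j+2} − 1)/3.
This completes the inductive step, so N(F_n) = (4^{n+1} − 1)/3 for all n ≥ 0.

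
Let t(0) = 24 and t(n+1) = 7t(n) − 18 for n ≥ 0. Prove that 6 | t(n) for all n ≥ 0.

Base case: t(0) = 24 = 6·4, so 6 | t(0).
Assume 6 | t(m), so t(m) = 6s for some integer s.
Then t(m+1) = 7t(m) − 18 = 7·(6s) − 18 = 6(7s − 3), so 6 | t(m+1).
Hence 6 | t(n) for every n ≥ 0, by induction.

6 | t(n)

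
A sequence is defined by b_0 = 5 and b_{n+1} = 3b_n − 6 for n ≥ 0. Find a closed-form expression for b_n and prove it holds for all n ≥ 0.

Claim: b_n = 2·3^n + 3.

Base case: b_0 = 5, and 2·3^0 + 3 = 2 + 3 = 5.
Assume b_k = 2·3^k + 3 for some k ≥ 0.
Then b_{k+1} = 3b_k − 6 = 3·(2·3^k + 3) − 6 = 6·3^k + 9 − 6 = 2·3^{k+1} + 3.
By induction, b_n = 2·3^n + 3 for all n ≥ 0.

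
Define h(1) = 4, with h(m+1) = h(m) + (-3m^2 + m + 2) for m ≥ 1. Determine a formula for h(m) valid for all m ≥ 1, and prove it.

Claim: h(m) = -m^3 + 2m^2 + m + 2.

Base case: h(1) = 4, and -1^3 + 2·1^2 + 1 + 2 = 4.
Assume h(j) = -j^3 + 2j^2 + j + 2.
Then h(j+1) = h(j) + (-3j^2 + j + 2) = (-j^3 + 2j^2 + j + 2) + (-3j^2 + j + 2) = -j^3 − j^2 + 2j + 4,
and -(j+1)^3 + 2·(j+1)^2 + (j+1) + 2 = -j^3 − j^2 + 2j + 4.
By induction, h(m) = -m^3 + 2m^2 + m + 2 for all m ≥ 1.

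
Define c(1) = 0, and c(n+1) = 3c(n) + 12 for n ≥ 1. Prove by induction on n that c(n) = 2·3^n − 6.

Base case: c(1) = 0, and 2·3^1 − 6 = 6 − 6 = 0.
Assume c(m) = 2·3^m − 6 for some m ≥ 1.
Then c(m+1) = 3c(m) + 12 = 3·(2·3^m − 6) + 12 = 6·3^m − 18 + 12 = 2·3^{m+1} − 6.
By induction, c(n) = 2·3^n − 6 for all n ≥ 1.

c(n) = 2·3^n − 6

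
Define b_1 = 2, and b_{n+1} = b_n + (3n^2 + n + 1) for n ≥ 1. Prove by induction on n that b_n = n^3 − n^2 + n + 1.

Base case: b_1 = 2, and 1^3 − 1^2 + 1 + 1 = 2.
Assume b_k = k^3 − k^2 + k + 1.
Then b_{k+1} = b_k + (3k^2 + k + 1) = (k^3 − k^2 + k + 1) + (3k^2 + k + 1) = k^3 + 2k^2 + 2k + 2,
and (k+1)^3 − (k+1)^2 + (k+1) + 1 = k^3 + 2k^2 + 2k + 2.
Hence b_n = n^3 − n^2 + n + 1 for every n ≥ 1, by induction.

b_n = n^3 − n^2 + n + 1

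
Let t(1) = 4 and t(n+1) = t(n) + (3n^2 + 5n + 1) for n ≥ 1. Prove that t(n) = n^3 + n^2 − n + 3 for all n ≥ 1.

Base case: t(1) = 4, and 1^3 + 1^2 − 1 + 3 = 4.
Assume t(k) = k^3 + k^2 − k + 3.
Then t(k+1) = t(k) + (3k^2 + 5k + 1) = (k^3 + k^2 − k + 3) + (3k^2 + 5k + 1) = k^3 + 4k^2 + 4k + 4,
and (k+1)^3 + (k+1)^2 − (k+1) + 3 = k^3 + 4k^2 + 4k + 4.
Hence t(n) = n^3 + n^2 − n + 3 for every n ≥ 1, by induction.

t(n) = n^3 + n^2 − n + 3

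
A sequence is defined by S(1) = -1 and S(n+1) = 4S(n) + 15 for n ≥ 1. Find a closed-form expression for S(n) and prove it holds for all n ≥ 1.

Claim: S(n) = 4^n − 5.

Base case: S(1) = -1, and 4^1 − 5 = 4 − 5 = -1.
Assume S(k) = 4^k − 5 for some k ≥ 1.
Then S(k+1) = 4S(k) + 15 = 4·(4^k − 5) + 15 = 4^{k+1} − 20 + 15 = 4^{k+1} − 5.
So the formula holds for k+1, and by induction S(n) = 4^n − 5 for all n ≥ 1.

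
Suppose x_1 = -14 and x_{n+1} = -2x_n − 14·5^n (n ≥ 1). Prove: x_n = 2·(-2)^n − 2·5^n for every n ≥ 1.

Base case: x_1 = -14, and 2·(-2)^1 − 2·5^1 = -4 − 10 = -14.
Assume x_k = 2·(-2)^k − 2·5^k for some k ≥ 1.
Then x_{k+1} = -2x_k − 14·5^k = -2·(2·(-2)^k − 2·5^k) − 14·5^k = 2·(-2)^{k+1} + 4·5^k − 14·5^k = 2·(-2)^{k+1} − 10·5^k = 2·(-2)^{k+1} − 2·5^{k+1}.
By induction, x_n = 2·(-2)^n − 2·5^n for all n ≥ 1.

x_n = 2·(-2)^n − 2·5^n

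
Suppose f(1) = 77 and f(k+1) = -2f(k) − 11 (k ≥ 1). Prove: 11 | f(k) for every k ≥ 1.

Base case: f(1) = 77 = 11·7, so 11 | f(1).
Assume 11 | f(r), so f(r) = 11t for some integer t.
Then f(r+1) = -2f(r) − 11 = -2·(11t) − 11 = 11(-2t − 1), so 11 | f(r+1).
This completes the inductive step, so 11 | f(k) for all k ≥ 1.

11 | f(k)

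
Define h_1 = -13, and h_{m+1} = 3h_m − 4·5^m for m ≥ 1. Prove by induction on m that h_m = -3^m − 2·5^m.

Base case: h_1 = -13, and -3^1 − 2·5^1 = -3 − 10 = -13.
Assume h_j = -3^j − 2·5^j for some j ≥ 1.
Then h_{j+1} = 3h_j − 4·5^j = 3·(-3^j − 2·5^j) − 4·5^j = -3^{j+1} − 6·5^j − 4·5^j = -3^{j+1} − 10·5^j = -3^{j+1} − 2·5^{j+1}.
This completes the inductive step, so h_m = -3^m − 2·5^m for all m ≥ 1.

h_m = -3^m − 2·5^m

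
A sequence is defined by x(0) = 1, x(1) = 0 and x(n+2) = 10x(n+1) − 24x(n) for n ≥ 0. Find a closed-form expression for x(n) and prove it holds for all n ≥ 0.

Claim: x(n) = 3·4^n − 2·6^n.

Base cases: x(0) = 1 and 3·4^0 − 2·6^0 = 1; x(1) = 0 and 3·4^1 − 2·6^1 = 0.
Assume x(i) = 3·4^i − 2·6^i for all 0 ≤ i ≤ j, where j ≥ 1.
Then x(j+1) = 10x(j) − 24x(j−1) = 10·(3·4^j − 2·6^j) − 24·(3·4^{j−1} − 2·6^{j−1}) = 3·(10·4 − 24)4^{j−1} − 2·(10·6 − 24)6^{j−1} = 48·4^{j−1} − 72·6^{j−1} = 3·4^{j+1} − 2·6^{j+1}.
By strong induction, x(n) = 3·4^n − 2·6^n for all n ≥ 0.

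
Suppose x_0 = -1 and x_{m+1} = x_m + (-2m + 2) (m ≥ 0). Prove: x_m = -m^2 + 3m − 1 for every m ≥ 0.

Base case: x_0 = -1, and -0^2 + 3·0 − 1 = -1.
Assume x_r = -r^2 + 3r − 1.
Then x_{r+1} = x_r + (-2r + 2) = (-r^2 + 3r − 1) + (-2r + 2) = -r^2 + r + 1,
and -(r+1)^2 + 3·(r+1) − 1 = -r^2 + r + 1.
This completes the inductive step, so x_m = -m^2 + 3m − 1 for all m ≥ 0.

x_m = -m^2 + 3m − 1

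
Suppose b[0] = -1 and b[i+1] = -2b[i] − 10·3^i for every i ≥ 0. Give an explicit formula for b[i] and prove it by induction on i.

Claim: b[i] = (-2)^i − 2·3^i.

Base case: b[0] = -1, and (-2)^0 − 2·3^0 = 1 − 2 = -1.
Assume b[j] = (-2)^j − 2·3^j for some j ≥ 0.
Then b[j+1] = -2b[j] − 10·3^j = -2·((-2)^j − 2·3^j) − 10·3^j = (-2)^{j+1} + 4·3^j − 10·3^j = (-2)^{j+1} − 6·3^j = (-2)^{j+1} − 2·3^{j+1}.
So the formula holds for j+1, and by induction b[i] = (-2)^i − 2·3^i for all i ≥ 0.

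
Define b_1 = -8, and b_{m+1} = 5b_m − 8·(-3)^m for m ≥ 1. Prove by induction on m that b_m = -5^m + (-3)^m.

Base case: b_1 = -8, and -5^1 + (-3)^1 = -5 − 3 = -8.
Assume b_j = -5^j + (-3)^j for some j ≥ 1.
Then b_{j+1} = 5b_j − 8·(-3)^j = 5·(-5^j + (-3)^j) − 8·(-3)^j = -5^{j+1} + 5·(-3)^j − 8·(-3)^j = -5^{j+1} − 3·(-3)^j = -5^{j+1} + (-3)^{j+1}.
Hence b_m = -5^m + (-3)^m for every m ≥ 1, by induction.

b_m = -5^m + (-3)^m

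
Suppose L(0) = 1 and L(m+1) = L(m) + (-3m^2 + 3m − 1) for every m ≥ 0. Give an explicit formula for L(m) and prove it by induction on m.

Claim: L(m) = -m^3 + 3m^2 − 3m + 1.

Base case: L(0) = 1, and -0^3 + 3·0^2 − 3·0 + 1 = 1.
Assume L(j) = -j^3 + 3j^2 − 3j + 1.
Then L(j+1) = L(j) + (-3j^2 + 3j − 1) = (-j^3 + 3j^2 − 3j + 1) + (-3j^2 + 3j − 1) = -j^3,
and -(j+1)^3 + 3·(j+1)^2 − 3·(j+1) + 1 = -j^3.
This completes the inductive step, so L(m) = -m^3 + 3m^2 − 3m + 1 for all m ≥ 0.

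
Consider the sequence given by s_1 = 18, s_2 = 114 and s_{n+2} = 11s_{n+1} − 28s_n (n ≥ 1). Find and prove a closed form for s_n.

Claim: s_n = 2·7^n + 4^n.

Base cases: s_1 = 18 and 2·7^1 + 4^1 = 18; s_2 = 114 and 2·7^2 + 4^2 = 114.
Assume s_j = 2·7^j + 4^j for all 1 ≤ j ≤ k, where k ≥ 2.
Then s_{k+1} = 11s_k − 28s_{k−1} = 11·(2·7^k + 4^k) − 28·(2·7^{k−1} + 4^{k−1}) = 2·(11·7 − 28)7^{k−1} + (11·4 − 28)4^{k−1} = 98·7^{k−1} + 16·4^{k−1} = 2·7^{k+1} + 4^{k+1}.
By strong induction, s_n = 2·7^n + 4^n for all n ≥ 1.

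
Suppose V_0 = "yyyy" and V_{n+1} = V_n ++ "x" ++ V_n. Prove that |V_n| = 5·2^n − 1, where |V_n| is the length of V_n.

Base case: |V_0| = 4, and 5·2^0 − 1 = 4.
Assume |V_k| = 5·2^k − 1.
Then |V_{k+1}| = |V_k| + 1 + |V_k| = 2|V_k| + 1 = 2(5·2^k − 1) + 1 = 5·2^{k+1} − 2 + 1 = 5·2^{k+1} − 1.
By induction, |V_n| = 5·2^n − 1 for all n ≥ 0.

|V_n| = 5·2^n − 1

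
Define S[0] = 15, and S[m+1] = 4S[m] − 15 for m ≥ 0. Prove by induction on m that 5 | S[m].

Base case: S[0] = 15 = 5·3, so 5 | S[0].
Assume 5 | S[r], so S[r] = 5t for some integer t.
Then S[r+1] = 4S[r] − 15 = 4·(5t) − 15 = 5(4t − 3), so 5 | S[r+1].
By induction, 5 | S[m] for all m ≥ 0.

5 | S[m]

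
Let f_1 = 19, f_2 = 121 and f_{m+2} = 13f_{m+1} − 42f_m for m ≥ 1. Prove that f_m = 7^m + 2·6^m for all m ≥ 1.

Base cases: f_1 = 19 and 7^1 + 2·6^1 = 19; f_2 = 121 and 7^2 + 2·6^2 = 121.
Assume f_j = 7^j + 2·6^j for all 1 ≤ j ≤ k, where k ≥ 2.
Then f_{k+1} = 13f_k − 42f_{k−1} = 13·(7^k + 2·6^k) − 42·(7^{k−1} + 2·6^{k−1}) = (13·7 − 42)7^{k−1} + 2·(13·6 − 42)6^{k−1} = 49·7^{k−1} + 72·6^{k−1} = 7^{k+1} + 2·6^{k+1}.
Hence f_m = 7^m + 2·6^m for every m ≥ 1, by strong induction.

f_m = 7^m + 2·6^m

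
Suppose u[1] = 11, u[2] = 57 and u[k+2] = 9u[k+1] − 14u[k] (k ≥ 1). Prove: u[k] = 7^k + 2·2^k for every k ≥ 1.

Base cases: u[1] = 11 and 7^1 + 2·2^1 = 11; u[2] = 57 and 7^2 + 2·2^2 = 57.
Assume u[j] = 7^j + 2·2^j for all 1 ≤ j ≤ m, where m ≥ 2.
Then u[m+1] = 9u[m] − 14u[m−1] = 9·(7^m + 2·2^m) − 14·(7^{m−1} + 2·2^{m−1}) = (9·7 − 14)7^{m−1} + 2·(9·2 − 14)2^{m−1} = 49·7^{m−1} + 8·2^{m−1} = 7^{m+1} + 2·2^{m+1}.
Hence u[k] = 7^k + 2·2^k for every k ≥ 1, by strong induction.

u[k] = 7^k + 2·2^k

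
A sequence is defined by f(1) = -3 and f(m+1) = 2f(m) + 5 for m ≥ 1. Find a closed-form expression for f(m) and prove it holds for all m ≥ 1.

Claim: f(m) = 2^m − 5.

Base case: f(1) = -3, and 2^1 − 5 = 2 − 5 = -3.
Assume f(j) = 2^j − 5 for some j ≥ 1.
Then f(j+1) = 2f(j) + 5 = 2·(2^j − 5) + 5 = 2^{j+1} − 10 + 5 = 2^{j+1} − 5.
So the formula holds for j+1, and by induction f(m) = 2^m − 5 for all m ≥ 1.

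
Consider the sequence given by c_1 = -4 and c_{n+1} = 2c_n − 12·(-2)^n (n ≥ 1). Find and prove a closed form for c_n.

Claim: c_n = 2^n + 3·(-2)^n.

Base case: c_1 = -4, and 2^1 + 3·(-2)^1 = 2 − 6 = -4.
Assume c_m = 2^m + 3·(-2)^m for some m ≥ 1.
Then c_{m+1} = 2c_m − 12·(-2)^m = 2·(2^m + 3·(-2)^m) − 12·(-2)^m = 2^{m+1} + 6·(-2)^m − 12·(-2)^m = 2^{m+1} − 6·(-2)^m = 2^{m+1} + 3·(-2)^{m+1}.
By induction, c_n = 2^n + 3·(-2)^n for all n ≥ 1.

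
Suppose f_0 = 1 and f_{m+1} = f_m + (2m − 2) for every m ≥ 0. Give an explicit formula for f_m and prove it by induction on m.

Claim: f_m = m^2 − 3m + 1.

Base case: f_0 = 1, and 0^2 − 3·0 + 1 = 1.
Assume f_k = k^2 − 3k + 1.
Then f_{k+1} = f_k + (2k − 2) = (k^2 − 3k + 1) + (2k − 2) = k^2 − k − 1,
and (k+1)^2 − 3·(k+1) + 1 = k^2 − k − 1.
This completes the inductive step, so f_m = m^2 − 3m + 1 for all m ≥ 0.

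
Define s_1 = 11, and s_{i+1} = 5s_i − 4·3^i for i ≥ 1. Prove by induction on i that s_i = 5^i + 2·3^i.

Base case: s_1 = 11, and 5^1 + 2·3^1 = 5 + 6 = 11.
Assume s_j = 5^j + 2·3^j for some j ≥ 1.
Then s_{j+1} = 5s_j − 4·3^j = 5·(5^j + 2·3^j) − 4·3^j = 5^{j+1} + 10·3^j − 4·3^j = 5^{j+1} + 6·3^j = 5^{j+1} + 2·3^{j+1}.
Hence s_i = 5^i + 2·3^i for every i ≥ 1, by induction.

s_i = 5^i + 2·3^i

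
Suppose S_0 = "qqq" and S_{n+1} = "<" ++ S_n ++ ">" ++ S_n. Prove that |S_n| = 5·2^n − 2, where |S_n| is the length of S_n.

Base case: |S_0| = 3, and 5·2^0 − 2 = 3.
Assume |S_m| = 5·2^m − 2.
Then |S_{m+1}| = 1 + |S_m| + 1 + |S_m| = 2|S_m| + 2 = 2(5·2^m − 2) + 2 = 5·2^{m+1} − 4 + 2 = 5·2^{m+1} − 2.
This completes the inductive step, so |S_n| = 5·2^n − 2 for all n ≥ 0.

|S_n| = 5·2^n − 2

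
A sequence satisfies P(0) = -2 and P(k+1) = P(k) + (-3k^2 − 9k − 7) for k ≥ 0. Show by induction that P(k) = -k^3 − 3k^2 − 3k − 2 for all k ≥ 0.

Base case: P(0) = -2, and -0^3 − 3·0^2 − 3·0 − 2 = -2.
Assume P(r) = -r^3 − 3r^2 − 3r − 2.
Then P(r+1) = P(r) + (-3r^2 − 9r − 7) = (-r^3 − 3r^2 − 3r − 2) + (-3r^2 − 9r − 7) = -r^3 − 6r^2 − 12r − 9,
and -(r+1)^3 − 3·(r+1)^2 − 3·(r+1) − 2 = -r^3 − 6r^2 − 12r − 9.
By induction, P(k) = -k^3 − 3k^2 − 3k − 2 for all k ≥ 0.

P(k) = -k^3 − 3k^2 − 3k − 2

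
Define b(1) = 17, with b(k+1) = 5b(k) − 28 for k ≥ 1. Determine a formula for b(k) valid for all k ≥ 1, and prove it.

Claim: b(k) = 2·5^k + 7.

Base case: b(1) = 17, and 2·5^1 + 7 = 10 + 7 = 17.
Assume b(r) = 2·5^r + 7 for some r ≥ 1.
Then b(r+1) = 5b(r) − 28 = 5·(2·5^r + 7) − 28 = 10·5^r + 35 − 28 = 2·5^{r+1} + 7.
This completes the inductive step, so b(k) = 2·5^k + 7 for all k ≥ 1.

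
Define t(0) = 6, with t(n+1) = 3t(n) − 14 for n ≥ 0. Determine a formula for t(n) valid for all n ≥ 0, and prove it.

Claim: t(n) = -3^n + 7.

Base case: t(0) = 6, and -3^0 + 7 = -1 + 7 = 6.
Assume t(m) = -3^m + 7 for some m ≥ 0.
Then t(m+1) = 3t(m) − 14 = 3·(-3^m + 7) − 14 = -3^{m+1} + 21 − 14 = -3^{m+1} + 7.
This completes the inductive step, so t(n) = -3^n + 7 for all n ≥ 0.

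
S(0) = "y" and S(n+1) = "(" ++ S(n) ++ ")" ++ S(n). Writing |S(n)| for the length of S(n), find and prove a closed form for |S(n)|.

Claim: |S(n)| = 3·2^n − 2.

Base case: |S(0)| = 1, and 3·2^0 − 2 = 1.
Assume |S(m)| = 3·2^m − 2.
Then |S(m+1)| = 1 + |S(m)| + 1 + |S(m)| = 2|S(m)| + 2 = 2(3·2^m − 2) + 2 = 3·2^{m+1} − 4 + 2 = 3·2^{m+1} − 2.
Hence |S(n)| = 3·2^n − 2 for every n ≥ 0, by induction.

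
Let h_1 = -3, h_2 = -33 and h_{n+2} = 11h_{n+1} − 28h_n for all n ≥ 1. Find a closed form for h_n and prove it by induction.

Claim: h_n = -7^n + 4^n.

Base cases: h_1 = -3 and -7^1 + 4^1 = -3; h_2 = -33 and -7^2 + 4^2 = -33.
Assume h_j = -7^j + 4^j for all 1 ≤ j ≤ k, where k ≥ 2.
Then h_{k+1} = 11h_k − 28h_{k−1} = 11·(-7^k + 4^k) − 28·(-7^{k−1} + 4^{k−1}) = -(11·7 − 28)7^{k−1} + (11·4 − 28)4^{k−1} = -49·7^{k−1} + 16·4^{k−1} = -7^{k+1} + 4^{k+1}.
This completes the inductive step, so h_n = -7^n + 4^n for all n ≥ 1.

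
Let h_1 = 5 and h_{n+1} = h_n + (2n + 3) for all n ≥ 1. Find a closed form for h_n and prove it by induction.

Claim: h_n = n^2 + 2n + 2.

Base case: h_1 = 5, and 1^2 + 2·1 + 2 = 5.
Assume h_j = j^2 + 2j + 2.
Then h_{j+1} = h_j + (2j + 3) = (j^2 + 2j + 2) + (2j + 3) = j^2 + 4j + 5,
and (j+1)^2 + 2·(j+1) + 2 = j^2 + 4j + 5.
This completes the inductive step, so h_n = n^2 + 2n + 2 for all n ≥ 1.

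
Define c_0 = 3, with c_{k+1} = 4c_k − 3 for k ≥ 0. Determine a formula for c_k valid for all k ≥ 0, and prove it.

Claim: c_k = 2·4^k + 1.

Base case: c_0 = 3, and 2·4^0 + 1 = 2 + 1 = 3.
Assume c_j = 2·4^j + 1 for some j ≥ 0.
Then c_{j+1} = 4c_j − 3 = 4·(2·4^j + 1) − 3 = 8·4^j + 4 − 3 = 2·4^{j+1} + 1.
Hence c_k = 2·4^k + 1 for every k ≥ 0, by induction.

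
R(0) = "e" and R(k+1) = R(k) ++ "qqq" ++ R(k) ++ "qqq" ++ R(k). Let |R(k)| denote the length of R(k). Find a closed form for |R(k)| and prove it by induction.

Claim: |R(k)| = 4·3^k − 3.

Base case: |R(0)| = 1, and 4·3^0 − 3 = 1.
Assume |R(r)| = 4·3^r − 3.
Then |R(r+1)| = 3|R(r)| + 6 = 3(4·3^r − 3) + 6 = 4·3^{r+1} − 9 + 6 = 4·3^{r+1} − 3.
Hence |R(k)| = 4·3^k − 3 for every k ≥ 0, by induction.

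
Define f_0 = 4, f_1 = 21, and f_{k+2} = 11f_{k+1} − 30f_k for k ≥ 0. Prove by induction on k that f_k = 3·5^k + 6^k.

Base cases: f_0 = 4 and 3·5^0 + 6^0 = 4; f_1 = 21 and 3·5^1 + 6^1 = 21.
Assume f_j = 3·5^j + 6^j for all 0 ≤ j ≤ r, where r ≥ 1.
Then f_{r+1} = 11f_r − 30f_{r−1} = 11·(3·5^r + 6^r) − 30·(3·5^{r−1} + 6^{r−1}) = 3·(11·5 − 30)5^{r−1} + (11·6 − 30)6^{r−1} = 75·5^{r−1} + 36·6^{r−1} = 3·5^{r+1} + 6^{r+1}.
Hence f_k = 3·5^k + 6^k for every k ≥ 0, by strong induction.

f_k = 3·5^k + 6^k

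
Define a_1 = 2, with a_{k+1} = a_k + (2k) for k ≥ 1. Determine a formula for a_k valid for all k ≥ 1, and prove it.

Claim: a_k = k^2 − k + 2.

Base case: a_1 = 2, and 1^2 − 1 + 2 = 2.
Assume a_r = r^2 − r + 2.
Then a_{r+1} = a_r + (2r) = (r^2 − r + 2) + (2r) = r^2 + r + 2,
and (r+1)^2 − (r+1) + 2 = r^2 + r + 2.
This completes the inductive step, so a_k = k^2 − k + 2 for all k ≥ 1.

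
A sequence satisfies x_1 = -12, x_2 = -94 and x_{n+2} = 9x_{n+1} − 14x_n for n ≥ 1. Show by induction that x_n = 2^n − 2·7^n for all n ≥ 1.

Base cases: x_1 = -12 and 2^1 − 2·7^1 = -12; x_2 = -94 and 2^2 − 2·7^2 = -94.
Assume x_i = 2^i − 2·7^i for all 1 ≤ i ≤ j, where j ≥ 2.
Then x_{j+1} = 9x_j − 14x_{j−1} = 9·(2^j − 2·7^j) − 14·(2^{j−1} − 2·7^{j−1}) = (9·2 − 14)2^{j−1} − 2·(9·7 − 14)7^{j−1} = 4·2^{j−1} − 98·7^{j−1} = 2^{j+1} − 2·7^{j+1}.
Hence x_n = 2^n − 2·7^n for every n ≥ 1, by strong induction.

x_n = 2^n − 2·7^n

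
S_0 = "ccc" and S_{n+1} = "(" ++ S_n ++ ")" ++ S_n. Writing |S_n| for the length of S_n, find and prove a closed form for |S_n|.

Claim: |S_n| = 5·2^n − 2.

Base case: |S_0| = 3, and 5·2^0 − 2 = 3.
Assume |S_r| = 5·2^r − 2.
Then |S_{r+1}| = 1 + |S_r| + 1 + |S_r| = 2|S_r| + 2 = 2(5·2^r − 2) + 2 = 5·2^{r+1} − 4 + 2 = 5·2^{r+1} − 2.
This completes the inductive step, so |S_n| = 5·2^n − 2 for all n ≥ 0.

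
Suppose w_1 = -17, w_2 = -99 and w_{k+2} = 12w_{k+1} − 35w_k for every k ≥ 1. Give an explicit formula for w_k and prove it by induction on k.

Claim: w_k = -7^k − 2·5^k.

Base cases: w_1 = -17 and -7^1 − 2·5^1 = -17; w_2 = -99 and -7^2 − 2·5^2 = -99.
Assume w_i = -7^i − 2·5^i for all 1 ≤ i ≤ j, where j ≥ 2.
Then w_{j+1} = 12w_j − 35w_{j−1} = 12·(-7^j − 2·5^j) − 35·(-7^{j−1} − 2·5^{j−1}) = -(12·7 − 35)7^{j−1} − 2·(12·5 − 35)5^{j−1} = -49·7^{j−1} − 50·5^{j−1} = -7^{j+1} − 2·5^{j+1}.
This completes the inductive step, so w_k = -7^k − 2·5^k for all k ≥ 1.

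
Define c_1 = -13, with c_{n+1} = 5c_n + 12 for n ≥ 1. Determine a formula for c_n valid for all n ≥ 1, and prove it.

Claim: c_n = -2·5^n − 3.

Base case: c_1 = -13, and -2·5^1 − 3 = -10 − 3 = -13.
Assume c_j = -2·5^j − 3 for some j ≥ 1.
Then c_{j+1} = 5c_j + 12 = 5·(-2·5^j − 3) + 12 = -10·5^j − 15 + 12 = -2·5^{j+1} − 3.
By induction, c_n = -2·5^n − 3 for all n ≥ 1.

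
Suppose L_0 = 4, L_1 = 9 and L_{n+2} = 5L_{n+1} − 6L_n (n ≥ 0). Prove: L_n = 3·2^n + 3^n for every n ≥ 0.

Base cases: L_0 = 4 and 3·2^0 + 3^0 = 4; L_1 = 9 and 3·2^1 + 3^1 = 9.
Assume L_i = 3·2^i + 3^i for all 0 ≤ i ≤ j, where j ≥ 1.
Then L_{j+1} = 5L_j − 6L_{j−1} = 5·(3·2^j + 3^j) − 6·(3·2^{j−1} + 3^{j−1}) = 3·(5·2 − 6)2^{j−1} + (5·3 − 6)3^{j−1} = 12·2^{j−1} + 9·3^{j−1} = 3·2^{j+1} + 3^{j+1}.
So the formula holds for j+1, and by strong induction L_n = 3·2^n + 3^n for all n ≥ 0.

L_n = 3·2^n + 3^n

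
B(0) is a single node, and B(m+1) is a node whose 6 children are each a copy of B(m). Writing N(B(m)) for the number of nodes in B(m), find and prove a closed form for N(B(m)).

Claim: N(B(m)) = (6^{m+1} − 1)/5.

Base case: N(B(0)) = 1, and (6^{0+1} − 1)/5 = 1.
Assume N(B(j)) = (6^{j+1} − 1)/5.
Then N(B(j+1)) = 1 + 6N(B(j)) = 1 + 6·(6^{j+1} − 1)/5 = 1 + (6^{j+2} − 6)/5 = (5 + 6^{j+2} − 6)/5 = (6^{j+2} − 1)/5.
So the formula holds for j+1, and by induction N(B(m)) = (6^{m+1} − 1)/5 for all m ≥ 0.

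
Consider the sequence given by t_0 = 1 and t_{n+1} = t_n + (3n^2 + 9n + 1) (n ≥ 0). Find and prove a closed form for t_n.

Claim: t_n = n^3 + 3n^2 − 3n + 1.

Base case: t_0 = 1, and 0^3 + 3·0^2 − 3·0 + 1 = 1.
Assume t_j = j^3 + 3j^2 − 3j + 1.
Then t_{j+1} = t_j + (3j^2 + 9j + 1) = (j^3 + 3j^2 − 3j + 1) + (3j^2 + 9j + 1) = j^3 + 6j^2 + 6j + 2,
and (j+1)^3 + 3·(j+1)^2 − 3·(j+1) + 1 = j^3 + 6j^2 + 6j + 2.
This completes the inductive step, so t_n = n^3 + 3n^2 − 3n + 1 for all n ≥ 0.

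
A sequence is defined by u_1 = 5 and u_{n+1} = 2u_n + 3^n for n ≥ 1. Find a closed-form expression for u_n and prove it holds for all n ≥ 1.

Claim: u_n = 2^n + 3^n.

Base case: u_1 = 5, and 2^1 + 3^1 = 2 + 3 = 5.
Assume u_m = 2^m + 3^m for some m ≥ 1.
Then u_{m+1} = 2u_m + 3^m = 2·(2^m + 3^m) + 3^m = 2^{m+1} + 2·3^m + 3^m = 2^{m+1} + 3·3^m = 2^{m+1} + 3^{m+1}.
This completes the inductive step, so u_n = 2^n + 3^n for all n ≥ 1.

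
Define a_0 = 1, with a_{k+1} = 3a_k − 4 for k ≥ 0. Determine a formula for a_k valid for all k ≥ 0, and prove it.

Claim: a_k = -3^k + 2.

Base case: a_0 = 1, and -3^0 + 2 = -1 + 2 = 1.
Assume a_r = -3^r + 2 for some r ≥ 0.
Then a_{r+1} = 3a_r − 4 = 3·(-3^r + 2) − 4 = -3^{r+1} + 6 − 4 = -3^{r+1} + 2.
Hence a_k = -3^k + 2 for every k ≥ 0, by induction.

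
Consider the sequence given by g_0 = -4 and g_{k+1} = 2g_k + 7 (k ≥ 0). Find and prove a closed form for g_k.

Claim: g_k = 3·2^k − 7.

Base case: g_0 = -4, and 3·2^0 − 7 = 3 − 7 = -4.
Assume g_r = 3·2^r − 7 for some r ≥ 0.
Then g_{r+1} = 2g_r + 7 = 2·(3·2^r − 7) + 7 = 6·2^r − 14 + 7 = 3·2^{r+1} − 7.
So the formula holds for r+1, and by induction g_k = 3·2^k − 7 for all k ≥ 0.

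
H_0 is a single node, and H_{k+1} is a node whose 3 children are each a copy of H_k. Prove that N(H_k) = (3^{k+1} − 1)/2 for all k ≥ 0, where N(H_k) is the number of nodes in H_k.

Base case: N(H_0) = 1, and (3^{0+1} − 1)/2 = 1.
Assume N(H_j) = (3^{j+1} − 1)/2.
Then N(H_{j+1}) = 1 + 3N(H_j) = 1 + 3·(3^{j+1} − 1)/2 = 1 + (3^{j+2} − 3)/2 = (2 + 3^{j+2} − 3)/2 = (3^{j+2} − 1)/2.
So the formula holds for j+1, and by induction N(H_k) = (3^{k+1} − 1)/2 for all k ≥ 0.

N(H_k) = (3^{k+1} − 1)/2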